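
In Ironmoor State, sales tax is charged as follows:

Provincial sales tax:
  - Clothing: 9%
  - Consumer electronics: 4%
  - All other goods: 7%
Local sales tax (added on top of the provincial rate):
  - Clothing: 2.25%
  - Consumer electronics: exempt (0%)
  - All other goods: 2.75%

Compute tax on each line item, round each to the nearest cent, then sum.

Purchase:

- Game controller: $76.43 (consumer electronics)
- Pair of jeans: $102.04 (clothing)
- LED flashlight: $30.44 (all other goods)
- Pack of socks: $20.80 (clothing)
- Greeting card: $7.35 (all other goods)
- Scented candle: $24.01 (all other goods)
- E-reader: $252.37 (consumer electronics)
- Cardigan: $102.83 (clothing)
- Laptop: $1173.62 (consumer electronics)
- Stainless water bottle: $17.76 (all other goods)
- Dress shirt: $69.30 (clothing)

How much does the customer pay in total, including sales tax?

$1977.99

Game controller $76.43: consumer electronics → 4% + 0% local = 4% → $3.06
Pair of jeans $102.04: clothing → 9% + 2.25% local = 11.25% → $11.48
LED flashlight $30.44: all other goods → 7% + 2.75% local = 9.75% → $2.97
Pack of socks $20.80: clothing → 9% + 2.25% local = 11.25% → $2.34
Greeting card $7.35: all other goods → 7% + 2.75% local = 9.75% → $0.72
Scented candle $24.01: all other goods → 7% + 2.75% local = 9.75% → $2.34
E-reader $252.37: consumer electronics → 4% + 0% local = 4% → $10.09
Cardigan $102.83: clothing → 9% + 2.25% local = 11.25% → $11.57
Laptop $1173.62: consumer electronics → 4% + 0% local = 4% → $46.94
Stainless water bottle $17.76: all other goods → 7% + 2.75% local = 9.75% → $1.73
Dress shirt $69.30: clothing → 9% + 2.25% local = 11.25% → $7.80
Subtotal = $1876.95; tax = $101.04; total due = $1977.99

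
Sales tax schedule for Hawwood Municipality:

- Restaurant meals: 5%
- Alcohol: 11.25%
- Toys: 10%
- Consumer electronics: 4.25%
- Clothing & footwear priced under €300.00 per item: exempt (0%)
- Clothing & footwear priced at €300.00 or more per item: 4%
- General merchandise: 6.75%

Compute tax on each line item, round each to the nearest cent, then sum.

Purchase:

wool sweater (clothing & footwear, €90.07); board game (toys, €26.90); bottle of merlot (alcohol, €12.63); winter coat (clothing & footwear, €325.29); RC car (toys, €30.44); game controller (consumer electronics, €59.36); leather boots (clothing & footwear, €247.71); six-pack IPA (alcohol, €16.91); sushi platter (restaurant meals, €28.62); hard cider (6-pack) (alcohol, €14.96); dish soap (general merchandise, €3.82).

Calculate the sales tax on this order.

Wool sweater €90.07: clothing & footwear, under €300.00 → 0% → €0.00
Board game €26.90: toys → 10% → €2.69
Bottle of merlot €12.63: alcohol → 11.25% → €1.42
Winter coat €325.29: clothing & footwear, €300.00 or more → 4% → €13.01
RC car €30.44: toys → 10% → €3.04
Game controller €59.36: consumer electronics → 4.25% → €2.52
Leather boots €247.71: clothing & footwear, under €300.00 → 0% → €0.00
Six-pack IPA €16.91: alcohol → 11.25% → €1.90
Sushi platter €28.62: restaurant meals → 5% → €1.43
Hard cider (6-pack) €14.96: alcohol → 11.25% → €1.68
Dish soap €3.82: general merchandise → 6.75% → €0.26
Total tax = €2.69 + €1.42 + €13.01 + €3.04 + €2.52 + €1.90 + €1.43 + €1.68 + €0.26 = €27.95

€27.95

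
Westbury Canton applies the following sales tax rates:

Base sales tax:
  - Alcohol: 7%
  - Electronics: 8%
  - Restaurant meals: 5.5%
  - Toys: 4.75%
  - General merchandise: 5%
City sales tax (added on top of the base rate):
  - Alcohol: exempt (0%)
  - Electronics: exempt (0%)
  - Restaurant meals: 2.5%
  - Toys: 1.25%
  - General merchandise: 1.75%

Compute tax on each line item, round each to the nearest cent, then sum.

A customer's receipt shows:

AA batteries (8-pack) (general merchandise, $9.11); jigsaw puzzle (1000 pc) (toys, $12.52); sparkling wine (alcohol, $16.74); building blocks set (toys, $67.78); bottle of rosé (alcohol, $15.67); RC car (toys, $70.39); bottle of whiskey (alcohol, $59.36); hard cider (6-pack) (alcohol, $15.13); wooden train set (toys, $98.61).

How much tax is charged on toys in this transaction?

Jigsaw puzzle (1000 pc) $12.52: toys → 4.75% + 1.25% city = 6% → $0.75
Building blocks set $67.78: toys → 4.75% + 1.25% city = 6% → $4.07
RC car $70.39: toys → 4.75% + 1.25% city = 6% → $4.22
Wooden train set $98.61: toys → 4.75% + 1.25% city = 6% → $5.92
Tax on toys = $0.75 + $4.07 + $4.22 + $5.92 = $14.96

$14.96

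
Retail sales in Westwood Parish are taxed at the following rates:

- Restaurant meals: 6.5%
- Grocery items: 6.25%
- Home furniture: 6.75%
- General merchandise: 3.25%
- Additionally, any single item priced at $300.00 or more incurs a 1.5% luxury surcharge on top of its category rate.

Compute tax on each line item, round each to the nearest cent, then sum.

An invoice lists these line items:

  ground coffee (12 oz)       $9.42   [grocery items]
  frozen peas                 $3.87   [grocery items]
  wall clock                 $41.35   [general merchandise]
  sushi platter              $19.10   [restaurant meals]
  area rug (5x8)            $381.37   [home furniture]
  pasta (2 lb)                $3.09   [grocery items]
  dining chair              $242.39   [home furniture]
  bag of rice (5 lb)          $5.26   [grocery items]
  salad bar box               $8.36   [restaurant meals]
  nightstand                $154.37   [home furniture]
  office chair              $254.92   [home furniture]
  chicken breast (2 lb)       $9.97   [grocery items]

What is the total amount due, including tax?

Ground coffee (12 oz) $9.42: grocery items → 6.25% → $0.59
Frozen peas $3.87: grocery items → 6.25% → $0.24
Wall clock $41.35: general merchandise → 3.25% → $1.34
Sushi platter $19.10: restaurant meals → 6.5% → $1.24
Area rug (5x8) $381.37: home furniture → 6.75% + 1.5% surcharge = 8.25% → $31.46
Pasta (2 lb) $3.09: grocery items → 6.25% → $0.19
Dining chair $242.39: home furniture → 6.75% → $16.36
Bag of rice (5 lb) $5.26: grocery items → 6.25% → $0.33
Salad bar box $8.36: restaurant meals → 6.5% → $0.54
Nightstand $154.37: home furniture → 6.75% → $10.42
Office chair $254.92: home furniture → 6.75% → $17.21
Chicken breast (2 lb) $9.97: grocery items → 6.25% → $0.62
Subtotal = $1133.47; tax = $80.54; total due = $1214.01

$1214.01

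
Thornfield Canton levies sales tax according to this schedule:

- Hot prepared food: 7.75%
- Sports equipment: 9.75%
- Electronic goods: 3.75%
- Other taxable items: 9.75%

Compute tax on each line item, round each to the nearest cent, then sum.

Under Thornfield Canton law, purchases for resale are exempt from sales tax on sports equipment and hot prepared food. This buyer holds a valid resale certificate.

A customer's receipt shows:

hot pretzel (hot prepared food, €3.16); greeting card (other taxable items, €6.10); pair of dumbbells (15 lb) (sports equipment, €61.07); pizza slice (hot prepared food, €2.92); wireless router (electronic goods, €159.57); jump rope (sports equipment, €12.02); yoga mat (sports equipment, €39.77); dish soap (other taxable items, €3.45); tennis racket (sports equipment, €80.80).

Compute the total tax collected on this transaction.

€6.91

Hot pretzel €3.16: hot prepared food, buyer-exempt → 0% → €0.00
Greeting card €6.10: other taxable items → 9.75% → €0.59
Pair of dumbbells (15 lb) €61.07: sports equipment, buyer-exempt → 0% → €0.00
Pizza slice €2.92: hot prepared food, buyer-exempt → 0% → €0.00
Wireless router €159.57: electronic goods → 3.75% → €5.98
Jump rope €12.02: sports equipment, buyer-exempt → 0% → €0.00
Yoga mat €39.77: sports equipment, buyer-exempt → 0% → €0.00
Dish soap €3.45: other taxable items → 9.75% → €0.34
Tennis racket €80.80: sports equipment, buyer-exempt → 0% → €0.00
Total tax = €0.59 + €5.98 + €0.34 = €6.91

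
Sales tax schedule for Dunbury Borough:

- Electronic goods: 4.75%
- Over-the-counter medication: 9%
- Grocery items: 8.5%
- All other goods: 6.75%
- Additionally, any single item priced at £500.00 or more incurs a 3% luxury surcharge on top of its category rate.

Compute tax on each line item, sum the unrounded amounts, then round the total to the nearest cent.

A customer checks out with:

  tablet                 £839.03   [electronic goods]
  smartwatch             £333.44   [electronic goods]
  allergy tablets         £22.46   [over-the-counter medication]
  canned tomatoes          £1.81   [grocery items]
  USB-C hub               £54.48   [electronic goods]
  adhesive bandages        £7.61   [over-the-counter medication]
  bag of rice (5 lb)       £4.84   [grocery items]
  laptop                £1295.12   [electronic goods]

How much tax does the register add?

£187.09

Tablet £839.03: electronic goods → 4.75% + 3% surcharge = 7.75% → £65.024825
Smartwatch £333.44: electronic goods → 4.75% → £15.8384
Allergy tablets £22.46: over-the-counter medication → 9% → £2.0214
Canned tomatoes £1.81: grocery items → 8.5% → £0.15385
USB-C hub £54.48: electronic goods → 4.75% → £2.5878
Adhesive bandages £7.61: over-the-counter medication → 9% → £0.6849
Bag of rice (5 lb) £4.84: grocery items → 8.5% → £0.4114
Laptop £1295.12: electronic goods → 4.75% + 3% surcharge = 7.75% → £100.3718
Unrounded tax sum = £187.094375 → £187.09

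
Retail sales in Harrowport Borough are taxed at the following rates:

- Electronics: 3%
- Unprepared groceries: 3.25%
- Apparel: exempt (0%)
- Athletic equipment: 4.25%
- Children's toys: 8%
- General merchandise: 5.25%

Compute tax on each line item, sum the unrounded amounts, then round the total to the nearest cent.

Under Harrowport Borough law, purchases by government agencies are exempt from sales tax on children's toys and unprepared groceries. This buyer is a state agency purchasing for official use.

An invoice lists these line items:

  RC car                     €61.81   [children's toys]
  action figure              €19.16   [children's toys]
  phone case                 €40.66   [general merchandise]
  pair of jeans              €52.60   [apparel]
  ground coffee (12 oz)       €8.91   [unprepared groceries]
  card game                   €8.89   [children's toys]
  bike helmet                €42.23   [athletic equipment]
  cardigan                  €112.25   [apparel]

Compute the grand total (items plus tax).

€350.44

RC car €61.81: children's toys, buyer-exempt → 0% → €0.00
Action figure €19.16: children's toys, buyer-exempt → 0% → €0.00
Phone case €40.66: general merchandise → 5.25% → €2.13465
Pair of jeans €52.60: apparel → 0% → €0.00
Ground coffee (12 oz) €8.91: unprepared groceries, buyer-exempt → 0% → €0.00
Card game €8.89: children's toys, buyer-exempt → 0% → €0.00
Bike helmet €42.23: athletic equipment → 4.25% → €1.794775
Cardigan €112.25: apparel → 0% → €0.00
Subtotal = €346.51; unrounded tax = €3.929425 → €3.93; total due = €350.44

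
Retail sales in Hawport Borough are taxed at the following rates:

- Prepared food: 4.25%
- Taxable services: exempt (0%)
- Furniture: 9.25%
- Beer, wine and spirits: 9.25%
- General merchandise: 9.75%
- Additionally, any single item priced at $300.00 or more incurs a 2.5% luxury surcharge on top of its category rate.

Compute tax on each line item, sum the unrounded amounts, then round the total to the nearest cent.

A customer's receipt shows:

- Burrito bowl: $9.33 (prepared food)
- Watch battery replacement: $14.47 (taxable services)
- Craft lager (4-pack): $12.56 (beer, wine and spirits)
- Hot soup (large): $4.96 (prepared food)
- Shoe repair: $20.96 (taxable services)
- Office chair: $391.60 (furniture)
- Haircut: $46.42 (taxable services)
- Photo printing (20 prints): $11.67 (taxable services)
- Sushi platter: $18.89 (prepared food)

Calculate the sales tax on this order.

Burrito bowl $9.33: prepared food → 4.25% → $0.396525
Watch battery replacement $14.47: taxable services → 0% → $0.00
Craft lager (4-pack) $12.56: beer, wine and spirits → 9.25% → $1.1618
Hot soup (large) $4.96: prepared food → 4.25% → $0.2108
Shoe repair $20.96: taxable services → 0% → $0.00
Office chair $391.60: furniture → 9.25% + 2.5% surcharge = 11.75% → $46.013
Haircut $46.42: taxable services → 0% → $0.00
Photo printing (20 prints) $11.67: taxable services → 0% → $0.00
Sushi platter $18.89: prepared food → 4.25% → $0.802825
Unrounded tax sum = $48.58495 → $48.58

$48.58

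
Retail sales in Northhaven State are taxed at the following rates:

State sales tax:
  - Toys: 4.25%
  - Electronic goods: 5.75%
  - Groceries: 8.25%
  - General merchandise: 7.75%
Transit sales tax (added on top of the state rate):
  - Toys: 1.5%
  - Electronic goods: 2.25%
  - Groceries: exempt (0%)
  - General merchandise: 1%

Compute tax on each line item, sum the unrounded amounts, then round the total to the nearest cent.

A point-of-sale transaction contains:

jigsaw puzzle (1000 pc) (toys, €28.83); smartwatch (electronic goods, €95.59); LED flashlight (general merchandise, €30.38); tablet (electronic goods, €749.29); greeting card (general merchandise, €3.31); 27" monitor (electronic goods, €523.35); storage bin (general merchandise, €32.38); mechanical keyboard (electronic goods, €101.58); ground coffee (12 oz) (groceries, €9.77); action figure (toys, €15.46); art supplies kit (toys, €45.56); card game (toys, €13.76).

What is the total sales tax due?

€130.13

Jigsaw puzzle (1000 pc) €28.83: toys → 4.25% + 1.5% transit = 5.75% → €1.657725
Smartwatch €95.59: electronic goods → 5.75% + 2.25% transit = 8% → €7.6472
LED flashlight €30.38: general merchandise → 7.75% + 1% transit = 8.75% → €2.65825
Tablet €749.29: electronic goods → 5.75% + 2.25% transit = 8% → €59.9432
Greeting card €3.31: general merchandise → 7.75% + 1% transit = 8.75% → €0.289625
27" monitor €523.35: electronic goods → 5.75% + 2.25% transit = 8% → €41.868
Storage bin €32.38: general merchandise → 7.75% + 1% transit = 8.75% → €2.83325
Mechanical keyboard €101.58: electronic goods → 5.75% + 2.25% transit = 8% → €8.1264
Ground coffee (12 oz) €9.77: groceries → 8.25% + 0% transit = 8.25% → €0.806025
Action figure €15.46: toys → 4.25% + 1.5% transit = 5.75% → €0.88895
Art supplies kit €45.56: toys → 4.25% + 1.5% transit = 5.75% → €2.6197
Card game €13.76: toys → 4.25% + 1.5% transit = 5.75% → €0.7912
Unrounded tax sum = €130.129525 → €130.13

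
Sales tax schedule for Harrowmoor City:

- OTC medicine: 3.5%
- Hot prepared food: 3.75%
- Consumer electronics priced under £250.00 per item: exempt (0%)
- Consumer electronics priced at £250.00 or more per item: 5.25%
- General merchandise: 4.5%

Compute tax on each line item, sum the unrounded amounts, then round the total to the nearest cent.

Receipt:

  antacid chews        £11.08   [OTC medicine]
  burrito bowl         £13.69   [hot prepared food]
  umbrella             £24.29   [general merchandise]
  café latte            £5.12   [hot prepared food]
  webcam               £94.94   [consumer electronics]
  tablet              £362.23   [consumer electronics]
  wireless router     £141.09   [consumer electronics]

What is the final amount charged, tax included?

Antacid chews £11.08: OTC medicine → 3.5% → £0.3878
Burrito bowl £13.69: hot prepared food → 3.75% → £0.513375
Umbrella £24.29: general merchandise → 4.5% → £1.09305
Café latte £5.12: hot prepared food → 3.75% → £0.192
Webcam £94.94: consumer electronics, under £250.00 → 0% → £0.00
Tablet £362.23: consumer electronics, £250.00 or more → 5.25% → £19.017075
Wireless router £141.09: consumer electronics, under £250.00 → 0% → £0.00
Subtotal = £652.44; unrounded tax = £21.2033 → £21.20; total due = £673.64

£673.64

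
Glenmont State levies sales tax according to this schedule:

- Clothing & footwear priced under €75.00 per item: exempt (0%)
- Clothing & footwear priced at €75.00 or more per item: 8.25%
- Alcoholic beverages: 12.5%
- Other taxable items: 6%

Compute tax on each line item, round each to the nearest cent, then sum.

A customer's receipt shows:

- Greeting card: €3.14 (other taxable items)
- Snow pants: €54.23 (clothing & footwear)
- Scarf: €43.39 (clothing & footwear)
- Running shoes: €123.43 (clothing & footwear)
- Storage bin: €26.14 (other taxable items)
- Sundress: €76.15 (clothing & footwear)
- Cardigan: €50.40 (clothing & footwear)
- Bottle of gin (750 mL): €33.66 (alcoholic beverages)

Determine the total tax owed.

€22.43

Greeting card €3.14: other taxable items → 6% → €0.19
Snow pants €54.23: clothing & footwear, under €75.00 → 0% → €0.00
Scarf €43.39: clothing & footwear, under €75.00 → 0% → €0.00
Running shoes €123.43: clothing & footwear, €75.00 or more → 8.25% → €10.18
Storage bin €26.14: other taxable items → 6% → €1.57
Sundress €76.15: clothing & footwear, €75.00 or more → 8.25% → €6.28
Cardigan €50.40: clothing & footwear, under €75.00 → 0% → €0.00
Bottle of gin (750 mL) €33.66: alcoholic beverages → 12.5% → €4.21
Total tax = €0.19 + €10.18 + €1.57 + €6.28 + €4.21 = €22.43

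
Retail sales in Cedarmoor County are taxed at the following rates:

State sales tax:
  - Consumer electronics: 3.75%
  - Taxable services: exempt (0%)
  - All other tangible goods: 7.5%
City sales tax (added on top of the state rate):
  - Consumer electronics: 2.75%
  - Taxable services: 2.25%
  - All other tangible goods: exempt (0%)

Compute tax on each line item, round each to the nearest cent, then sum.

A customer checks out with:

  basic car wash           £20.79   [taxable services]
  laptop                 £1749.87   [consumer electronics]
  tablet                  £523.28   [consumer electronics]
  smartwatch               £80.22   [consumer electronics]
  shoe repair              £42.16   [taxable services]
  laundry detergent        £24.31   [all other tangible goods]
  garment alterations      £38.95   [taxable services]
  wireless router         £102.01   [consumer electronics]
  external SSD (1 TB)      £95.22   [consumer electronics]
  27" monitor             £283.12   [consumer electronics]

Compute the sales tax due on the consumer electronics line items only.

£184.18

Laptop £1749.87: consumer electronics → 3.75% + 2.75% city = 6.5% → £113.74
Tablet £523.28: consumer electronics → 3.75% + 2.75% city = 6.5% → £34.01
Smartwatch £80.22: consumer electronics → 3.75% + 2.75% city = 6.5% → £5.21
Wireless router £102.01: consumer electronics → 3.75% + 2.75% city = 6.5% → £6.63
External SSD (1 TB) £95.22: consumer electronics → 3.75% + 2.75% city = 6.5% → £6.19
27" monitor £283.12: consumer electronics → 3.75% + 2.75% city = 6.5% → £18.40
Tax on consumer electronics = £113.74 + £34.01 + £5.21 + £6.63 + £6.19 + £18.40 = £184.18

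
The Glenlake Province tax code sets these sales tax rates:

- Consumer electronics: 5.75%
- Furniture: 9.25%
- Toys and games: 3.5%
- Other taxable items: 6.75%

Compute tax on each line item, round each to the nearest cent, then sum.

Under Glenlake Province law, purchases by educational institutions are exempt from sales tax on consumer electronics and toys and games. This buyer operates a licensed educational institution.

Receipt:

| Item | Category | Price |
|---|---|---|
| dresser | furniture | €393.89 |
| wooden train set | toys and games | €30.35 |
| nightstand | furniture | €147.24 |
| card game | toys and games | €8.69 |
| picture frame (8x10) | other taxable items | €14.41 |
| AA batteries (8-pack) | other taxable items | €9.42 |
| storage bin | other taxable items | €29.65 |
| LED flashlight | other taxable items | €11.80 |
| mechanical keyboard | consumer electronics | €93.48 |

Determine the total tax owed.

€54.46

Dresser €393.89: furniture → 9.25% → €36.43
Wooden train set €30.35: toys and games, buyer-exempt → 0% → €0.00
Nightstand €147.24: furniture → 9.25% → €13.62
Card game €8.69: toys and games, buyer-exempt → 0% → €0.00
Picture frame (8x10) €14.41: other taxable items → 6.75% → €0.97
AA batteries (8-pack) €9.42: other taxable items → 6.75% → €0.64
Storage bin €29.65: other taxable items → 6.75% → €2.00
LED flashlight €11.80: other taxable items → 6.75% → €0.80
Mechanical keyboard €93.48: consumer electronics, buyer-exempt → 0% → €0.00
Total tax = €36.43 + €13.62 + €0.97 + €0.64 + €2.00 + €0.80 = €54.46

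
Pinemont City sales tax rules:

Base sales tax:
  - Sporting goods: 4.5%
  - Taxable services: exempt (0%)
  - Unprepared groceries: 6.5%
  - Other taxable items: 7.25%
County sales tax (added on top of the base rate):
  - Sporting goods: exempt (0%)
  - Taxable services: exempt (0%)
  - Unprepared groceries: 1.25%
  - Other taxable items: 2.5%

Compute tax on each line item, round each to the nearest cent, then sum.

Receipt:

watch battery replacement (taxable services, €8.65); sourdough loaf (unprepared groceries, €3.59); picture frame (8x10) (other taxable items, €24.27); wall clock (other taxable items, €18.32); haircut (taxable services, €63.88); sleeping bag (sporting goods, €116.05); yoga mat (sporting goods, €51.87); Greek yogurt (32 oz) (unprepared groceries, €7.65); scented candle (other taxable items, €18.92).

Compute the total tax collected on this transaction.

€14.42

Watch battery replacement €8.65: taxable services → 0% + 0% county = 0% → €0.00
Sourdough loaf €3.59: unprepared groceries → 6.5% + 1.25% county = 7.75% → €0.28
Picture frame (8x10) €24.27: other taxable items → 7.25% + 2.5% county = 9.75% → €2.37
Wall clock €18.32: other taxable items → 7.25% + 2.5% county = 9.75% → €1.79
Haircut €63.88: taxable services → 0% + 0% county = 0% → €0.00
Sleeping bag €116.05: sporting goods → 4.5% + 0% county = 4.5% → €5.22
Yoga mat €51.87: sporting goods → 4.5% + 0% county = 4.5% → €2.33
Greek yogurt (32 oz) €7.65: unprepared groceries → 6.5% + 1.25% county = 7.75% → €0.59
Scented candle €18.92: other taxable items → 7.25% + 2.5% county = 9.75% → €1.84
Total tax = €0.28 + €2.37 + €1.79 + €5.22 + €2.33 + €0.59 + €1.84 = €14.42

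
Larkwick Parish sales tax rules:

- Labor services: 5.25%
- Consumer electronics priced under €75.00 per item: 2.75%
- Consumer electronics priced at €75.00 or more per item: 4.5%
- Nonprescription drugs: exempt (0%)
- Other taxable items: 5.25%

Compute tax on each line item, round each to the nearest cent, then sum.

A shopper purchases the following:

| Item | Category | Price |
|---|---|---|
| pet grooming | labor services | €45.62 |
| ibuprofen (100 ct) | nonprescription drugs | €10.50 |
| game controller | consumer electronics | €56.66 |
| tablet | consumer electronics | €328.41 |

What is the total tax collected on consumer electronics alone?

€16.34

Game controller €56.66: consumer electronics, under €75.00 → 2.75% → €1.56
Tablet €328.41: consumer electronics, €75.00 or more → 4.5% → €14.78
Tax on consumer electronics = €1.56 + €14.78 = €16.34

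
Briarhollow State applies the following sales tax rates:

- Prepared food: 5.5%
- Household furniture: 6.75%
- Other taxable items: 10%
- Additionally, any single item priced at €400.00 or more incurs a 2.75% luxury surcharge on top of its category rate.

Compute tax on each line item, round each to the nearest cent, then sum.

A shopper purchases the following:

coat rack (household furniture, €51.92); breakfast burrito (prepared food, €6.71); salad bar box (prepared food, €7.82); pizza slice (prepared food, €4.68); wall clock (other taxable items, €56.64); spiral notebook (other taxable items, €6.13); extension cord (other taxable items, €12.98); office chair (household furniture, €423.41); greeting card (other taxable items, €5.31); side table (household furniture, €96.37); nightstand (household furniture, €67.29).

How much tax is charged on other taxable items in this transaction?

Wall clock €56.64: other taxable items → 10% → €5.66
Spiral notebook €6.13: other taxable items → 10% → €0.61
Extension cord €12.98: other taxable items → 10% → €1.30
Greeting card €5.31: other taxable items → 10% → €0.53
Tax on other taxable items = €5.66 + €0.61 + €1.30 + €0.53 = €8.10

€8.10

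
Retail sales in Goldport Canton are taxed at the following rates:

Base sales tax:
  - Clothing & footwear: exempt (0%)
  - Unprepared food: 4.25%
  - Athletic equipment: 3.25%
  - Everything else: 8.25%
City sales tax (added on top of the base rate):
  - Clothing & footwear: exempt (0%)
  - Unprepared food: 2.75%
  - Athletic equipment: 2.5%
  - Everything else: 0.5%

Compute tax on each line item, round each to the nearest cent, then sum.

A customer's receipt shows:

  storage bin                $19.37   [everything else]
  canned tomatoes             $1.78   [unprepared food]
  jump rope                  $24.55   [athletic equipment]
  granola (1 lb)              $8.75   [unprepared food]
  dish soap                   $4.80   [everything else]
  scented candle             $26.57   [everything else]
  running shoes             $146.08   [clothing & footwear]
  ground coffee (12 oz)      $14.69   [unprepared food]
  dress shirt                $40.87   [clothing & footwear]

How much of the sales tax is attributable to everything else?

Storage bin $19.37: everything else → 8.25% + 0.5% city = 8.75% → $1.69
Dish soap $4.80: everything else → 8.25% + 0.5% city = 8.75% → $0.42
Scented candle $26.57: everything else → 8.25% + 0.5% city = 8.75% → $2.32
Tax on everything else = $1.69 + $0.42 + $2.32 = $4.43

$4.43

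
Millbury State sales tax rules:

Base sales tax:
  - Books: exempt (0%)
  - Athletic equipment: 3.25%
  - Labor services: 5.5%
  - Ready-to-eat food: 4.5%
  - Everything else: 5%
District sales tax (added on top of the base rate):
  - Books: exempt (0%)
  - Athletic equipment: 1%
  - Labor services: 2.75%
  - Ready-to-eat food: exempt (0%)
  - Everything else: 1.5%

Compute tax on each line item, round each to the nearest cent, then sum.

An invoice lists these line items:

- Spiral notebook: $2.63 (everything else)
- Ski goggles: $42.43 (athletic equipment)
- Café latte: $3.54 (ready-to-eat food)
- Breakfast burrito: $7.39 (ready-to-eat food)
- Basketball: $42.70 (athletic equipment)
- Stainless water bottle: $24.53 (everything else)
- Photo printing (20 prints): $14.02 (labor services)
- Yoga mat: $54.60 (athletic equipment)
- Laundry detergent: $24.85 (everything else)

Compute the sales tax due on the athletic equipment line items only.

$5.93

Ski goggles $42.43: athletic equipment → 3.25% + 1% district = 4.25% → $1.80
Basketball $42.70: athletic equipment → 3.25% + 1% district = 4.25% → $1.81
Yoga mat $54.60: athletic equipment → 3.25% + 1% district = 4.25% → $2.32
Tax on athletic equipment = $1.80 + $1.81 + $2.32 = $5.93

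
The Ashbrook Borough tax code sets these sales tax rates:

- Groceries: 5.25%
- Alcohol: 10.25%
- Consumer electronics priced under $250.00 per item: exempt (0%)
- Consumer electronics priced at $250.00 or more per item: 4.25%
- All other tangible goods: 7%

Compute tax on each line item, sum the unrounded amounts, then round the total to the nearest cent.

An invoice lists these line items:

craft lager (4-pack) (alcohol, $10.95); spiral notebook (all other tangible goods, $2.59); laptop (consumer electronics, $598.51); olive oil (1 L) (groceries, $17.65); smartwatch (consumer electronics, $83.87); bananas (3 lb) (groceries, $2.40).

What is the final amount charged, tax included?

$743.76

Craft lager (4-pack) $10.95: alcohol → 10.25% → $1.122375
Spiral notebook $2.59: all other tangible goods → 7% → $0.1813
Laptop $598.51: consumer electronics, $250.00 or more → 4.25% → $25.436675
Olive oil (1 L) $17.65: groceries → 5.25% → $0.926625
Smartwatch $83.87: consumer electronics, under $250.00 → 0% → $0.00
Bananas (3 lb) $2.40: groceries → 5.25% → $0.126
Subtotal = $715.97; unrounded tax = $27.792975 → $27.79; total due = $743.76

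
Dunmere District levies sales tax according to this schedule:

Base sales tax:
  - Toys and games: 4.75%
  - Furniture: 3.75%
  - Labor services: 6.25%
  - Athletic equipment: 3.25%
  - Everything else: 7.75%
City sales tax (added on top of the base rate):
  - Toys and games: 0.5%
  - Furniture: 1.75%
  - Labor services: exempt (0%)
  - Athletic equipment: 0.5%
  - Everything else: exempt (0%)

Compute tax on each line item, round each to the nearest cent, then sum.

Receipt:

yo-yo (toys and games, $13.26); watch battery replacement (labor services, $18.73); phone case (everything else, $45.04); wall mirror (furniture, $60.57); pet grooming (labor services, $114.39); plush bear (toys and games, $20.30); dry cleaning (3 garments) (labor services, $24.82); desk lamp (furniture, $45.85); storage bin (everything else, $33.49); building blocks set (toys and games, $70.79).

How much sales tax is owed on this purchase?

$27.30

Yo-yo $13.26: toys and games → 4.75% + 0.5% city = 5.25% → $0.70
Watch battery replacement $18.73: labor services → 6.25% + 0% city = 6.25% → $1.17
Phone case $45.04: everything else → 7.75% + 0% city = 7.75% → $3.49
Wall mirror $60.57: furniture → 3.75% + 1.75% city = 5.5% → $3.33
Pet grooming $114.39: labor services → 6.25% + 0% city = 6.25% → $7.15
Plush bear $20.30: toys and games → 4.75% + 0.5% city = 5.25% → $1.07
Dry cleaning (3 garments) $24.82: labor services → 6.25% + 0% city = 6.25% → $1.55
Desk lamp $45.85: furniture → 3.75% + 1.75% city = 5.5% → $2.52
Storage bin $33.49: everything else → 7.75% + 0% city = 7.75% → $2.60
Building blocks set $70.79: toys and games → 4.75% + 0.5% city = 5.25% → $3.72
Total tax = $0.70 + $1.17 + $3.49 + $3.33 + $7.15 + $1.07 + $1.55 + $2.52 + $2.60 + $3.72 = $27.30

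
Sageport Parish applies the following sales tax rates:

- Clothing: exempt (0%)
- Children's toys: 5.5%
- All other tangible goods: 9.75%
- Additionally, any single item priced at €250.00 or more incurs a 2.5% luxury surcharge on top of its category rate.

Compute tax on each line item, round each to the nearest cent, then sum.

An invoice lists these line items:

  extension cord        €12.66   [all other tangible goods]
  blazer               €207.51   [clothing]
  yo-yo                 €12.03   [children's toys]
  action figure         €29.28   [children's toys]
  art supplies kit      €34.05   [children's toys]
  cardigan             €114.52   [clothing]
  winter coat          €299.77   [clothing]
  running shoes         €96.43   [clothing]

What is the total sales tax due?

€12.86

Extension cord €12.66: all other tangible goods → 9.75% → €1.23
Blazer €207.51: clothing → 0% → €0.00
Yo-yo €12.03: children's toys → 5.5% → €0.66
Action figure €29.28: children's toys → 5.5% → €1.61
Art supplies kit €34.05: children's toys → 5.5% → €1.87
Cardigan €114.52: clothing → 0% → €0.00
Winter coat €299.77: clothing → 0% + 2.5% surcharge = 2.5% → €7.49
Running shoes €96.43: clothing → 0% → €0.00
Total tax = €1.23 + €0.66 + €1.61 + €1.87 + €7.49 = €12.86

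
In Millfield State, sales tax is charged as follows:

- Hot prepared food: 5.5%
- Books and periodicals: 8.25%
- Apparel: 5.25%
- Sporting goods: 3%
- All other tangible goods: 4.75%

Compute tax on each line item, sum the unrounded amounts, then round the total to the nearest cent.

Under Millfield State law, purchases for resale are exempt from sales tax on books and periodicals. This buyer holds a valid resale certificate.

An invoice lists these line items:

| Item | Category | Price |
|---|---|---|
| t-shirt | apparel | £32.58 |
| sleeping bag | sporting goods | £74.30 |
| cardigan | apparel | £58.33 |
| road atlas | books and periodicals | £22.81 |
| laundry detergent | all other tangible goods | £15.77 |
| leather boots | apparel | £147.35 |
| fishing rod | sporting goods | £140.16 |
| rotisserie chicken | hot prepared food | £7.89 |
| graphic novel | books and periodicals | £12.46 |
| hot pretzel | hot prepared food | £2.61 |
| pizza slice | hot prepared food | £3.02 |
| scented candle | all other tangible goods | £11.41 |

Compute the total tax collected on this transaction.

£20.98

T-shirt £32.58: apparel → 5.25% → £1.71045
Sleeping bag £74.30: sporting goods → 3% → £2.229
Cardigan £58.33: apparel → 5.25% → £3.062325
Road atlas £22.81: books and periodicals, buyer-exempt → 0% → £0.00
Laundry detergent £15.77: all other tangible goods → 4.75% → £0.749075
Leather boots £147.35: apparel → 5.25% → £7.735875
Fishing rod £140.16: sporting goods → 3% → £4.2048
Rotisserie chicken £7.89: hot prepared food → 5.5% → £0.43395
Graphic novel £12.46: books and periodicals, buyer-exempt → 0% → £0.00
Hot pretzel £2.61: hot prepared food → 5.5% → £0.14355
Pizza slice £3.02: hot prepared food → 5.5% → £0.1661
Scented candle £11.41: all other tangible goods → 4.75% → £0.541975
Unrounded tax sum = £20.9771 → £20.98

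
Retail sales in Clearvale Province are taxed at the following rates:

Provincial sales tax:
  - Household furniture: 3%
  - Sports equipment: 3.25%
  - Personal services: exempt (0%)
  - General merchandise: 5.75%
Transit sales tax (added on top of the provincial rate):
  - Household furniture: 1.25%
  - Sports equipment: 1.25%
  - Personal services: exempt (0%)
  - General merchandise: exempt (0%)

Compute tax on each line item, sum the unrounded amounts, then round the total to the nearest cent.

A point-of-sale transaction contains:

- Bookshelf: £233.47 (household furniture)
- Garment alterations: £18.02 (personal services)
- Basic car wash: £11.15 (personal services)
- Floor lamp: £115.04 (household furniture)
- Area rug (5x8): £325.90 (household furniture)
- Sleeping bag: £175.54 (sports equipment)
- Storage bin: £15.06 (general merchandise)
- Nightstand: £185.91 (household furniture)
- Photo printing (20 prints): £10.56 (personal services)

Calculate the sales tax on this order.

Bookshelf £233.47: household furniture → 3% + 1.25% transit = 4.25% → £9.922475
Garment alterations £18.02: personal services → 0% + 0% transit = 0% → £0.00
Basic car wash £11.15: personal services → 0% + 0% transit = 0% → £0.00
Floor lamp £115.04: household furniture → 3% + 1.25% transit = 4.25% → £4.8892
Area rug (5x8) £325.90: household furniture → 3% + 1.25% transit = 4.25% → £13.85075
Sleeping bag £175.54: sports equipment → 3.25% + 1.25% transit = 4.5% → £7.8993
Storage bin £15.06: general merchandise → 5.75% + 0% transit = 5.75% → £0.86595
Nightstand £185.91: household furniture → 3% + 1.25% transit = 4.25% → £7.901175
Photo printing (20 prints) £10.56: personal services → 0% + 0% transit = 0% → £0.00
Unrounded tax sum = £45.32885 → £45.33

£45.33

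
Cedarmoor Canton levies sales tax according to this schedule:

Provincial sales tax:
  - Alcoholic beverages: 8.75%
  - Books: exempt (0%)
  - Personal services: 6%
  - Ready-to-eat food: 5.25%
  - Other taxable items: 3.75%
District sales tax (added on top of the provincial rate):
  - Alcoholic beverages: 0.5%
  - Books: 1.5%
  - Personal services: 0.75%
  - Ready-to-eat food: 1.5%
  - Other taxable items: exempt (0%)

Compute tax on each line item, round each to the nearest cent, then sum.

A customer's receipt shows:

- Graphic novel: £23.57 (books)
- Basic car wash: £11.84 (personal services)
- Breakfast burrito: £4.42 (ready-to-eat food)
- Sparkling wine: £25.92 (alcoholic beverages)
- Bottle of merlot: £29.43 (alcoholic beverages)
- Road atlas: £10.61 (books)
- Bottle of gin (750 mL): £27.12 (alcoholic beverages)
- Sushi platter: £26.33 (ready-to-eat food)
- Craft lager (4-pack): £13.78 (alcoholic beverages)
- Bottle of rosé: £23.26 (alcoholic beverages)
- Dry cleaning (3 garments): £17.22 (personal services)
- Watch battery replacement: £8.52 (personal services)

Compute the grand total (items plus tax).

Graphic novel £23.57: books → 0% + 1.5% district = 1.5% → £0.35
Basic car wash £11.84: personal services → 6% + 0.75% district = 6.75% → £0.80
Breakfast burrito £4.42: ready-to-eat food → 5.25% + 1.5% district = 6.75% → £0.30
Sparkling wine £25.92: alcoholic beverages → 8.75% + 0.5% district = 9.25% → £2.40
Bottle of merlot £29.43: alcoholic beverages → 8.75% + 0.5% district = 9.25% → £2.72
Road atlas £10.61: books → 0% + 1.5% district = 1.5% → £0.16
Bottle of gin (750 mL) £27.12: alcoholic beverages → 8.75% + 0.5% district = 9.25% → £2.51
Sushi platter £26.33: ready-to-eat food → 5.25% + 1.5% district = 6.75% → £1.78
Craft lager (4-pack) £13.78: alcoholic beverages → 8.75% + 0.5% district = 9.25% → £1.27
Bottle of rosé £23.26: alcoholic beverages → 8.75% + 0.5% district = 9.25% → £2.15
Dry cleaning (3 garments) £17.22: personal services → 6% + 0.75% district = 6.75% → £1.16
Watch battery replacement £8.52: personal services → 6% + 0.75% district = 6.75% → £0.58
Subtotal = £222.02; tax = £16.18; total due = £238.20

£238.20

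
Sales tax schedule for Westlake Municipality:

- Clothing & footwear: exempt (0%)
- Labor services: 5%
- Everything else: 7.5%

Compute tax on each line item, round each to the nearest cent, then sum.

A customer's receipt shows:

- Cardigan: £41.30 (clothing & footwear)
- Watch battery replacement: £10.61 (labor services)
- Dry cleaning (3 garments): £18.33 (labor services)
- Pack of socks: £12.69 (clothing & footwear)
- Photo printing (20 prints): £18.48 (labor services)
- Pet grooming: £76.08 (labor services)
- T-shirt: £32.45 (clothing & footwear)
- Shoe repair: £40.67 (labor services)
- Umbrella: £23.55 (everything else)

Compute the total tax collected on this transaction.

Cardigan £41.30: clothing & footwear → 0% → £0.00
Watch battery replacement £10.61: labor services → 5% → £0.53
Dry cleaning (3 garments) £18.33: labor services → 5% → £0.92
Pack of socks £12.69: clothing & footwear → 0% → £0.00
Photo printing (20 prints) £18.48: labor services → 5% → £0.92
Pet grooming £76.08: labor services → 5% → £3.80
T-shirt £32.45: clothing & footwear → 0% → £0.00
Shoe repair £40.67: labor services → 5% → £2.03
Umbrella £23.55: everything else → 7.5% → £1.77
Total tax = £0.53 + £0.92 + £0.92 + £3.80 + £2.03 + £1.77 = £9.97

£9.97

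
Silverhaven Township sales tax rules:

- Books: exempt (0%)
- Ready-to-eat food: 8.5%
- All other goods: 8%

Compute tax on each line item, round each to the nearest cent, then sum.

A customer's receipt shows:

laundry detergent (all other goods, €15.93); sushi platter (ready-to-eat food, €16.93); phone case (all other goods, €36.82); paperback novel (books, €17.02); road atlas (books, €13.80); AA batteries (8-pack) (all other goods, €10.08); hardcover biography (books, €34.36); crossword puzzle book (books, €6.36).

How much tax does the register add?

€6.47

Laundry detergent €15.93: all other goods → 8% → €1.27
Sushi platter €16.93: ready-to-eat food → 8.5% → €1.44
Phone case €36.82: all other goods → 8% → €2.95
Paperback novel €17.02: books → 0% → €0.00
Road atlas €13.80: books → 0% → €0.00
AA batteries (8-pack) €10.08: all other goods → 8% → €0.81
Hardcover biography €34.36: books → 0% → €0.00
Crossword puzzle book €6.36: books → 0% → €0.00
Total tax = €1.27 + €1.44 + €2.95 + €0.81 = €6.47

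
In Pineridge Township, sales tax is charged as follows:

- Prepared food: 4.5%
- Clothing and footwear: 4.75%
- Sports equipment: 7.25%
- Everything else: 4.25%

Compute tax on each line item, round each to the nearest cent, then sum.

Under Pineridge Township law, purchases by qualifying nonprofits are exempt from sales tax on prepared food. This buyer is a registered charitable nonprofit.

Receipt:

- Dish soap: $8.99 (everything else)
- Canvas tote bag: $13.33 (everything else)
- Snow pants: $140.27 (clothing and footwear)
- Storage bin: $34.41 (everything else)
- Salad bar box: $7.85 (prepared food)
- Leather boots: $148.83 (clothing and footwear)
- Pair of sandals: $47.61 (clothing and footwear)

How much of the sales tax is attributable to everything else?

Dish soap $8.99: everything else → 4.25% → $0.38
Canvas tote bag $13.33: everything else → 4.25% → $0.57
Storage bin $34.41: everything else → 4.25% → $1.46
Tax on everything else = $0.38 + $0.57 + $1.46 = $2.41

$2.41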